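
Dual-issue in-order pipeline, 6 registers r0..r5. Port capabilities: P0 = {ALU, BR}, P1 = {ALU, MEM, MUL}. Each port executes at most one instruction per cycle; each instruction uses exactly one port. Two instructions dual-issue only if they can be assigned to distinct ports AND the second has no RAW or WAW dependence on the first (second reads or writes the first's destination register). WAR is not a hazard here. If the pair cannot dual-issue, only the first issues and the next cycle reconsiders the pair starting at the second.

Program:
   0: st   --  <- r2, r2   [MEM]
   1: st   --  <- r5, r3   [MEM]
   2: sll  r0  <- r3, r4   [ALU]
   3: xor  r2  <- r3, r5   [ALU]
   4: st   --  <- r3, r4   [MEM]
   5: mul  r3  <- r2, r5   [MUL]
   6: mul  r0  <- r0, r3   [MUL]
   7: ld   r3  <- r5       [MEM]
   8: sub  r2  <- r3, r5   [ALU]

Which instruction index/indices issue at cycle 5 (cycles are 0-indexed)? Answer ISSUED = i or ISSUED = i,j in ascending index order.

ISSUED = 7

0. st.MEM @i0  | no-port MEM/MEM
1. st.MEM;sll.ALU @i1/i2  | dual
2. xor.ALU;st.MEM @i3/i4  | dual
3. mul.MUL @i5  | no-port MUL/MUL
4. mul.MUL @i6  | no-port MUL/MEM
5. ld.MEM @i7  | RAW r3
6. sub.ALU @i8  | tail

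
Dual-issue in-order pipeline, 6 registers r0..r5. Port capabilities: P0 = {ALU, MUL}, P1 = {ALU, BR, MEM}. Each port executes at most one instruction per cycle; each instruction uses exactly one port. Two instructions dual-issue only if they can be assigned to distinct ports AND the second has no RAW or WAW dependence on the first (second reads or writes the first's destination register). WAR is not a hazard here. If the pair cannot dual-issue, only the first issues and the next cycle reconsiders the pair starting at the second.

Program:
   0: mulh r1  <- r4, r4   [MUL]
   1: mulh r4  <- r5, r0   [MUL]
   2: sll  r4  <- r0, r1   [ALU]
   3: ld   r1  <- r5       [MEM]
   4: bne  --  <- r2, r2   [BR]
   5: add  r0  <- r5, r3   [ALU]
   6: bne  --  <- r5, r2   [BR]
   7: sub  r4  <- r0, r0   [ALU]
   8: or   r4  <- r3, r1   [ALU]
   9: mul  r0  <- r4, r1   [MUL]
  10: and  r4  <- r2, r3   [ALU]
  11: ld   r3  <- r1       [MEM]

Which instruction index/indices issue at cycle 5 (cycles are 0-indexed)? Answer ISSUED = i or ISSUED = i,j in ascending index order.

ISSUED = 8

#0 head=0: mulh.MUL i0 no-port MUL/MUL
#1 head=1: mulh.MUL i1 WAW r4
#2 head=2: sll.ALU ld.MEM i2/i3 2-wide
#3 head=4: bne.BR add.ALU i4/i5 2-wide
#4 head=6: bne.BR sub.ALU i6/i7 2-wide
#5 head=8: or.ALU i8 RAW r4
#6 head=9: mul.MUL and.ALU i9/i10 2-wide
#7 head=11: ld.MEM i11 tail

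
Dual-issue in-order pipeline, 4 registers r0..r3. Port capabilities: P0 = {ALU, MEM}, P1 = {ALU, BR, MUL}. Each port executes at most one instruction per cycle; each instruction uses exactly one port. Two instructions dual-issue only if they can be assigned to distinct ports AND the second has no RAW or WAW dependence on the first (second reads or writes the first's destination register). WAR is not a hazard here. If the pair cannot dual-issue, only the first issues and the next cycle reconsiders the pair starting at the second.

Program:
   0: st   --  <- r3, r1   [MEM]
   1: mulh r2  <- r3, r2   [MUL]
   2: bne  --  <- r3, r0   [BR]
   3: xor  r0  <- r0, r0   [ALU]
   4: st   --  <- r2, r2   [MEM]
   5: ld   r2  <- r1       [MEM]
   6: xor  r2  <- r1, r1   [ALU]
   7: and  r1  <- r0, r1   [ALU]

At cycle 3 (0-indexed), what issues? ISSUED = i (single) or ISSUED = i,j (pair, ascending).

ISSUED = 5

[0] i0/i1  st mulh  -- 2-wide
[1] i2/i3  bne xor  -- 2-wide
[2] i4  st  -- no-port MEM/MEM
[3] i5  ld  -- WAW r2
[4] i6/i7  xor and  -- 2-wide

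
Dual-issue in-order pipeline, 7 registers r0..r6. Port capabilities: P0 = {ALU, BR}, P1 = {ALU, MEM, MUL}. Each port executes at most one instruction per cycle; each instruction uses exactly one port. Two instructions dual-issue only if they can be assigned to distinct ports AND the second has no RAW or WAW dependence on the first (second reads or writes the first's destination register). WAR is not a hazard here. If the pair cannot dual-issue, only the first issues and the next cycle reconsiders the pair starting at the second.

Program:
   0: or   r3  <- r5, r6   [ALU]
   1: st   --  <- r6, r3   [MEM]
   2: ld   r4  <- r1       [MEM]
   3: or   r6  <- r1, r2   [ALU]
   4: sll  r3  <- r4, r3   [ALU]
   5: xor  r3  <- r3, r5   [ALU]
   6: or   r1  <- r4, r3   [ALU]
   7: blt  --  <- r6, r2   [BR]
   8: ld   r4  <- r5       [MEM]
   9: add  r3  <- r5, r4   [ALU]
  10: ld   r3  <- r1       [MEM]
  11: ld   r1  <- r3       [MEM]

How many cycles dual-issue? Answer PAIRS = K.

0. or.ALU @i0  | RAW r3
1. st.MEM @i1  | no-port MEM/MEM
2. ld.MEM/or.ALU @i2/i3  | dual
3. sll.ALU @i4  | RAW+WAW r3
4. xor.ALU @i5  | RAW r3
5. or.ALU/blt.BR @i6/i7  | dual
6. ld.MEM @i8  | RAW r4
7. add.ALU @i9  | WAW r3
8. ld.MEM @i10  | no-port MEM/MEM
9. ld.MEM @i11  | tail

PAIRS = 2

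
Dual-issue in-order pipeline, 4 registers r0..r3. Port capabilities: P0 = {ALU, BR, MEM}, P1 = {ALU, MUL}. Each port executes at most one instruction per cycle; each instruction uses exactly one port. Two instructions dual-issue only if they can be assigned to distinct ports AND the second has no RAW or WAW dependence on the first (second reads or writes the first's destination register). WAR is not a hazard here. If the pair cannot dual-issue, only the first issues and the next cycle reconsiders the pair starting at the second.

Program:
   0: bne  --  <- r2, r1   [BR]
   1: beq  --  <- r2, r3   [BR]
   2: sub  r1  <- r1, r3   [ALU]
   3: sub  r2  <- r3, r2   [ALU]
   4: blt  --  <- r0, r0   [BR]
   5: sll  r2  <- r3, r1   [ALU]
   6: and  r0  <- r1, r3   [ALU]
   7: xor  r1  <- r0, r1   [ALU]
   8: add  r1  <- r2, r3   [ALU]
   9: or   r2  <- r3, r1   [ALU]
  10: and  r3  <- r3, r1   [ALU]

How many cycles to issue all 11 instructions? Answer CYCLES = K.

CYCLES = 7

t=0 i0:bne.BR ; no-port BR/BR
t=1 i1/i2:beq.BR sub.ALU ; pair
t=2 i3/i4:sub.ALU blt.BR ; pair
t=3 i5/i6:sll.ALU and.ALU ; pair
t=4 i7:xor.ALU ; WAW r1
t=5 i8:add.ALU ; RAW r1
t=6 i9/i10:or.ALU and.ALU ; pair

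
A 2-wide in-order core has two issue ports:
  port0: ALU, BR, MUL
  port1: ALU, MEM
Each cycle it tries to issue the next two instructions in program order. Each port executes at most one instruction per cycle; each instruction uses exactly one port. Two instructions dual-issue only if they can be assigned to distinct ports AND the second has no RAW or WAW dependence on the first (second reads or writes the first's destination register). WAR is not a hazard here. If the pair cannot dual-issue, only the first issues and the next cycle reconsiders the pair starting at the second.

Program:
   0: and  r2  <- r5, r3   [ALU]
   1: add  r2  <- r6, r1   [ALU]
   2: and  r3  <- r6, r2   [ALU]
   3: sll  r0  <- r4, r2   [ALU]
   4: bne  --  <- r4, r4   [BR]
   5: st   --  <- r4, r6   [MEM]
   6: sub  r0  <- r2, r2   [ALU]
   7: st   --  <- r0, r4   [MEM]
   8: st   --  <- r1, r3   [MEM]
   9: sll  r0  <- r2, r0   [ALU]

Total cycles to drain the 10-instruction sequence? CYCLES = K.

CYCLES = 7

0. and @i0  | WAW r2
1. add @i1  | RAW r2
2. and;sll @i2,i3  | dual
3. bne;st @i4,i5  | dual
4. sub @i6  | RAW r0
5. st @i7  | no-port MEM/MEM
6. st;sll @i8,i9  | dual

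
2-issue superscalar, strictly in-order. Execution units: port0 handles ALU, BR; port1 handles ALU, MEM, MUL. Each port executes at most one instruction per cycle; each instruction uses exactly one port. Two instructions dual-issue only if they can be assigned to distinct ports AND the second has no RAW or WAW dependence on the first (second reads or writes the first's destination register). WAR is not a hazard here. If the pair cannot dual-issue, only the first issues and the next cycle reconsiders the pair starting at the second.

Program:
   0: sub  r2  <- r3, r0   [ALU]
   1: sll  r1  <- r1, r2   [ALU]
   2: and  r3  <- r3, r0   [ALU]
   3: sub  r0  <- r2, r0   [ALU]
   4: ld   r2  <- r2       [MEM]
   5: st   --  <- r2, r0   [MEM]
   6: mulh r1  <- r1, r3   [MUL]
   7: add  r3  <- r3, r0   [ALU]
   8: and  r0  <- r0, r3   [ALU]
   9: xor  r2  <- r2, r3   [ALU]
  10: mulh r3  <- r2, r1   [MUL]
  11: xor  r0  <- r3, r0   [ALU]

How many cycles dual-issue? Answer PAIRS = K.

PAIRS = 4

[0] i0  sub.ALU  -- RAW r2
[1] i1/i2  sll.ALU and.ALU  -- dual
[2] i3/i4  sub.ALU ld.MEM  -- dual
[3] i5  st.MEM  -- no-port MEM/MUL
[4] i6/i7  mulh.MUL add.ALU  -- dual
[5] i8/i9  and.ALU xor.ALU  -- dual
[6] i10  mulh.MUL  -- RAW r3
[7] i11  xor.ALU  -- tail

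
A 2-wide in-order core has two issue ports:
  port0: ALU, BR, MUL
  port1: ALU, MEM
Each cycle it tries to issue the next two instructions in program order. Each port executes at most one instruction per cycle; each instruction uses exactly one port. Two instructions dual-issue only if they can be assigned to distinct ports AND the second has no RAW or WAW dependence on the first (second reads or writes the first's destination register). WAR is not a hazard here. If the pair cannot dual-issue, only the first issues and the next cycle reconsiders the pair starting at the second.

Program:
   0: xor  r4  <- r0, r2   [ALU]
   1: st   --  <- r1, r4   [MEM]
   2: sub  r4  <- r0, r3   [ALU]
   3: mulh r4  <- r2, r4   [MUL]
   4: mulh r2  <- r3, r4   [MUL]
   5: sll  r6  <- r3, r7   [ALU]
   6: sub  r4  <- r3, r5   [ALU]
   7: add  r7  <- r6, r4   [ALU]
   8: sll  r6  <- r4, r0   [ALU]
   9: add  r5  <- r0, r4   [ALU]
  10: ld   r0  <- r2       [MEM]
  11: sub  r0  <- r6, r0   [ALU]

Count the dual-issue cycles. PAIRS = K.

PAIRS = 4

t=0 i0:xor ; RAW r4
t=1 i1,i2:st sub ; 2-wide
t=2 i3:mulh ; no-port MUL/MUL
t=3 i4,i5:mulh sll ; 2-wide
t=4 i6:sub ; RAW r4
t=5 i7,i8:add sll ; 2-wide
t=6 i9,i10:add ld ; 2-wide
t=7 i11:sub ; tail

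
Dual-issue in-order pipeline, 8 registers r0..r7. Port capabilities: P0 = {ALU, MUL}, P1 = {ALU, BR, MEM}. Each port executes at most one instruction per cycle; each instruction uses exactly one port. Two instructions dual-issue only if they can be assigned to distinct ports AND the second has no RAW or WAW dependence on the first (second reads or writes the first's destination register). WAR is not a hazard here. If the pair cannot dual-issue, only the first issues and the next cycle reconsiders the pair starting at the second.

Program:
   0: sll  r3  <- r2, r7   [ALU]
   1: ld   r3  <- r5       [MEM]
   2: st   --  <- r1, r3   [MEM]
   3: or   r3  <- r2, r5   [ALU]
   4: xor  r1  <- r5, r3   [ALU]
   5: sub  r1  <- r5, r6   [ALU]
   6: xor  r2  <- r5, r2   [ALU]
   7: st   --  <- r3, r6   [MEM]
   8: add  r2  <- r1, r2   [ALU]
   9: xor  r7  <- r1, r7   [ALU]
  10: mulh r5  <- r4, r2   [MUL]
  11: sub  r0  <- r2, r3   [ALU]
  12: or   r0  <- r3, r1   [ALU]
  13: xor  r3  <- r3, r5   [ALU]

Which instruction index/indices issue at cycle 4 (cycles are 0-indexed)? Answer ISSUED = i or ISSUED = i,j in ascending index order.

#0 head=0: sll.ALU i0 WAW r3
#1 head=1: ld.MEM i1 no-port MEM/MEM
#2 head=2: st.MEM+or.ALU i2/i3 dual
#3 head=4: xor.ALU i4 WAW r1
#4 head=5: sub.ALU+xor.ALU i5/i6 dual
#5 head=7: st.MEM+add.ALU i7/i8 dual
#6 head=9: xor.ALU+mulh.MUL i9/i10 dual
#7 head=11: sub.ALU i11 WAW r0
#8 head=12: or.ALU+xor.ALU i12/i13 dual

ISSUED = 5,6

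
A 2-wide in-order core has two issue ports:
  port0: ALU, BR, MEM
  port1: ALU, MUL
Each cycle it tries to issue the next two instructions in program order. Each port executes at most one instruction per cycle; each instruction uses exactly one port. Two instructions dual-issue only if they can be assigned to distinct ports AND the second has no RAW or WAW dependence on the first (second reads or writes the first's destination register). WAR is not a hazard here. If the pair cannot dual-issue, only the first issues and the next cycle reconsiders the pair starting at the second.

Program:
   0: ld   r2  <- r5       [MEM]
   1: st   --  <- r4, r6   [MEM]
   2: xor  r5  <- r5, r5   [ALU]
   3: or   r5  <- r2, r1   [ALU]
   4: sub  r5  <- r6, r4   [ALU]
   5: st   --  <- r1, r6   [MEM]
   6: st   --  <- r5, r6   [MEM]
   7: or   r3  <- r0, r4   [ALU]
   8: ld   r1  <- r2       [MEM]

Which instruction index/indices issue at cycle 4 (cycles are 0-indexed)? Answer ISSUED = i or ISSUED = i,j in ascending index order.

0. ld @i0  | no-port MEM/MEM
1. st+xor @i1,i2  | dual
2. or @i3  | WAW r5
3. sub+st @i4,i5  | dual
4. st+or @i6,i7  | dual
5. ld @i8  | tail

ISSUED = 6,7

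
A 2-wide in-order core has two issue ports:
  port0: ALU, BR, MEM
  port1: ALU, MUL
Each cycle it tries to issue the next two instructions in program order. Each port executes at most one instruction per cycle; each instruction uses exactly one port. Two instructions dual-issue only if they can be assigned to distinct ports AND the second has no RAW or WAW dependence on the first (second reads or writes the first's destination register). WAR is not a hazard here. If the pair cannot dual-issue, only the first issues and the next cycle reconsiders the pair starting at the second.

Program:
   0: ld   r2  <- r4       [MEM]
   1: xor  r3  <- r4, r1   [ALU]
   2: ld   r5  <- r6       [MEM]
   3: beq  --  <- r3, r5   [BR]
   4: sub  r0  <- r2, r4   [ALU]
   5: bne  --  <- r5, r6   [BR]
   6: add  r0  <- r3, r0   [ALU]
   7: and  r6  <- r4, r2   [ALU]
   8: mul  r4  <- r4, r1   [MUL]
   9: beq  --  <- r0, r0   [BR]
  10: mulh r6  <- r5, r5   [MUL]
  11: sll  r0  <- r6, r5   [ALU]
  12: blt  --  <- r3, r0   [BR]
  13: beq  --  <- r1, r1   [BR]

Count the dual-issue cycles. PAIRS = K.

PAIRS = 5

#0 head=0: ld/xor i0&i1 dual
#1 head=2: ld i2 no-port MEM/BR
#2 head=3: beq/sub i3&i4 dual
#3 head=5: bne/add i5&i6 dual
#4 head=7: and/mul i7&i8 dual
#5 head=9: beq/mulh i9&i10 dual
#6 head=11: sll i11 RAW r0
#7 head=12: blt i12 no-port BR/BR
#8 head=13: beq i13 tail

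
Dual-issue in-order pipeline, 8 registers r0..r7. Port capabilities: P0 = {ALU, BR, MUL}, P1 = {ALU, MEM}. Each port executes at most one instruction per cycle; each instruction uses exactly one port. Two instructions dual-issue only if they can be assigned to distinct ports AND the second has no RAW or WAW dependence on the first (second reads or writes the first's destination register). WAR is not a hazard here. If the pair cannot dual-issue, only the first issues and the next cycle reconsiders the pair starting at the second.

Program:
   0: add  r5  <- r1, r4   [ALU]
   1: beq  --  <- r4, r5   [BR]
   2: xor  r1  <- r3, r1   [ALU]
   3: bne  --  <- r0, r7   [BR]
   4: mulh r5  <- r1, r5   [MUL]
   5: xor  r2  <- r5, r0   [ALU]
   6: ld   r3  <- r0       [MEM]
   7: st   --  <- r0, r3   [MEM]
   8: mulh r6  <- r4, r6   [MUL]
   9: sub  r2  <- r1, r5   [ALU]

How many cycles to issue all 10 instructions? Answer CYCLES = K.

CYCLES = 7

[0] i0  add  -- RAW r5
[1] i1+i2  beq xor  -- dual
[2] i3  bne  -- no-port BR/MUL
[3] i4  mulh  -- RAW r5
[4] i5+i6  xor ld  -- dual
[5] i7+i8  st mulh  -- dual
[6] i9  sub  -- tail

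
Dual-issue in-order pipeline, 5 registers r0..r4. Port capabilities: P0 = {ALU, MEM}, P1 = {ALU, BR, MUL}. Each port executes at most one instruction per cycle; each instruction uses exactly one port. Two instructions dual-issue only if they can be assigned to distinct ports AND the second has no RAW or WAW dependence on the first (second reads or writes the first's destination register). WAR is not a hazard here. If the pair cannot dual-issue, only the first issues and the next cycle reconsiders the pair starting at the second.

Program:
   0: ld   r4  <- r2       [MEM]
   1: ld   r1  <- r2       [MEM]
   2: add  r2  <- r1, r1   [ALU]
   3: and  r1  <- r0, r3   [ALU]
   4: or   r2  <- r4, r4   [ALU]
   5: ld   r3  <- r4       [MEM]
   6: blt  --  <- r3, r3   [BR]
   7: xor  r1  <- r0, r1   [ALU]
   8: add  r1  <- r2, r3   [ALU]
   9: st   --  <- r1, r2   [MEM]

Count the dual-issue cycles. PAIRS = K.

PAIRS = 3

t=0 i0:ld.MEM ; no-port MEM/MEM
t=1 i1:ld.MEM ; RAW r1
t=2 i2+i3:add.ALU+and.ALU ; 2-wide
t=3 i4+i5:or.ALU+ld.MEM ; 2-wide
t=4 i6+i7:blt.BR+xor.ALU ; 2-wide
t=5 i8:add.ALU ; RAW r1
t=6 i9:st.MEM ; tail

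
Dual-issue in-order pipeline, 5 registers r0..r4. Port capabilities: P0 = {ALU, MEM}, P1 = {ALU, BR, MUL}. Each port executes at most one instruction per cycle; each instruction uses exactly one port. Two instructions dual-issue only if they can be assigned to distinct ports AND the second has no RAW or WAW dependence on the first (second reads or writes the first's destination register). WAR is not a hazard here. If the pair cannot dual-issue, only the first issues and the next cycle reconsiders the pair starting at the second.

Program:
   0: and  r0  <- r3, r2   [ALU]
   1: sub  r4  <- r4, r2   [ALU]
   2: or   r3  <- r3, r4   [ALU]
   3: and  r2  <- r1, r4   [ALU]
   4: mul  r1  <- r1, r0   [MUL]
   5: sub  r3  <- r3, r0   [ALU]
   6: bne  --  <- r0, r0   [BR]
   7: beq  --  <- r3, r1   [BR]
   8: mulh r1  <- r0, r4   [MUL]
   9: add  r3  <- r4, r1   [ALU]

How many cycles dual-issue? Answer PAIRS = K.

PAIRS = 3

#0 head=0: and.ALU sub.ALU i0+i1 2-wide
#1 head=2: or.ALU and.ALU i2+i3 2-wide
#2 head=4: mul.MUL sub.ALU i4+i5 2-wide
#3 head=6: bne.BR i6 no-port BR/BR
#4 head=7: beq.BR i7 no-port BR/MUL
#5 head=8: mulh.MUL i8 RAW r1
#6 head=9: add.ALU i9 tail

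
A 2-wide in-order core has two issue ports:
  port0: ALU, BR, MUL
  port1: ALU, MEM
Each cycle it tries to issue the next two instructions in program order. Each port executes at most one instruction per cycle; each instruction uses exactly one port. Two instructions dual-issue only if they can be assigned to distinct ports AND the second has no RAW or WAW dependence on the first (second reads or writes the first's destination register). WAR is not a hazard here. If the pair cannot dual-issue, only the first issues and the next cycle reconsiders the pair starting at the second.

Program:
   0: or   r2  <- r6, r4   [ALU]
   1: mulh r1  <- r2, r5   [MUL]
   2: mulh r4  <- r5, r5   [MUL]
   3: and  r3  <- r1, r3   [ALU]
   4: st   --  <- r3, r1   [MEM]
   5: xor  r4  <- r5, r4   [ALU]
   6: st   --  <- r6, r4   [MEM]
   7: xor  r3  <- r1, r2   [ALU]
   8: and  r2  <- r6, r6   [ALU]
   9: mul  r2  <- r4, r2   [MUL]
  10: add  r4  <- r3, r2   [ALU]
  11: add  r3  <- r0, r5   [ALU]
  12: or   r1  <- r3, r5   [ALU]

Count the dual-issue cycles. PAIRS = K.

PAIRS = 4

#0 head=0: or.ALU i0 RAW r2
#1 head=1: mulh.MUL i1 no-port MUL/MUL
#2 head=2: mulh.MUL;and.ALU i2/i3 dual
#3 head=4: st.MEM;xor.ALU i4/i5 dual
#4 head=6: st.MEM;xor.ALU i6/i7 dual
#5 head=8: and.ALU i8 RAW+WAW r2
#6 head=9: mul.MUL i9 RAW r2
#7 head=10: add.ALU;add.ALU i10/i11 dual
#8 head=12: or.ALU i12 tail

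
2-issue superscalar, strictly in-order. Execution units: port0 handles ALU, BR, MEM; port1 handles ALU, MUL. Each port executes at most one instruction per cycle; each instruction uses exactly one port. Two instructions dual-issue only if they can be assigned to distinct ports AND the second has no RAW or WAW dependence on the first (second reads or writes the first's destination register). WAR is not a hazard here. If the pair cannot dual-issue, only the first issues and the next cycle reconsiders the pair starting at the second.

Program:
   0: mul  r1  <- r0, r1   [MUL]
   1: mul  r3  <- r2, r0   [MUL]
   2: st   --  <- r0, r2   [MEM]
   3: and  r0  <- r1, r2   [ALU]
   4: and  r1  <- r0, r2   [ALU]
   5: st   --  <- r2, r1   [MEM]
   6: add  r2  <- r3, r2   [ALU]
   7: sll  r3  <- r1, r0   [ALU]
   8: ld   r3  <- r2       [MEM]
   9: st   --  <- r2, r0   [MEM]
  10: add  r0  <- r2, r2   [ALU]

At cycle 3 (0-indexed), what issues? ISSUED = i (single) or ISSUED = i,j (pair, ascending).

ISSUED = 4

0. mul.MUL @i0  | no-port MUL/MUL
1. mul.MUL st.MEM @i1,i2  | 2-wide
2. and.ALU @i3  | RAW r0
3. and.ALU @i4  | RAW r1
4. st.MEM add.ALU @i5,i6  | 2-wide
5. sll.ALU @i7  | WAW r3
6. ld.MEM @i8  | no-port MEM/MEM
7. st.MEM add.ALU @i9,i10  | 2-wide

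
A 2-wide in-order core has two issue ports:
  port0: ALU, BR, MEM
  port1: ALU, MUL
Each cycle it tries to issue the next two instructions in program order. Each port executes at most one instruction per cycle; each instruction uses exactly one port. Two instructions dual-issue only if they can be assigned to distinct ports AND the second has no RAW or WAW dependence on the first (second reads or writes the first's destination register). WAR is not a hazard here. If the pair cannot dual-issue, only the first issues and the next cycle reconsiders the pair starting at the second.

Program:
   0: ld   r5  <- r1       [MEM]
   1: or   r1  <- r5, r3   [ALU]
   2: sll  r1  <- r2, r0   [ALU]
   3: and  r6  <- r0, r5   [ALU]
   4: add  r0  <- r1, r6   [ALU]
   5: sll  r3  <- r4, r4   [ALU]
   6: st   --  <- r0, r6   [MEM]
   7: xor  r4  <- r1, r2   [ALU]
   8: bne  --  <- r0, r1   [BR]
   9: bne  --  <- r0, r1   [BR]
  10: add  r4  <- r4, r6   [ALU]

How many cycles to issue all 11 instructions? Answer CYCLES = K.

CYCLES = 7

[0] i0  ld  -- RAW r5
[1] i1  or  -- WAW r1
[2] i2+i3  sll+and  -- dual
[3] i4+i5  add+sll  -- dual
[4] i6+i7  st+xor  -- dual
[5] i8  bne  -- no-port BR/BR
[6] i9+i10  bne+add  -- dual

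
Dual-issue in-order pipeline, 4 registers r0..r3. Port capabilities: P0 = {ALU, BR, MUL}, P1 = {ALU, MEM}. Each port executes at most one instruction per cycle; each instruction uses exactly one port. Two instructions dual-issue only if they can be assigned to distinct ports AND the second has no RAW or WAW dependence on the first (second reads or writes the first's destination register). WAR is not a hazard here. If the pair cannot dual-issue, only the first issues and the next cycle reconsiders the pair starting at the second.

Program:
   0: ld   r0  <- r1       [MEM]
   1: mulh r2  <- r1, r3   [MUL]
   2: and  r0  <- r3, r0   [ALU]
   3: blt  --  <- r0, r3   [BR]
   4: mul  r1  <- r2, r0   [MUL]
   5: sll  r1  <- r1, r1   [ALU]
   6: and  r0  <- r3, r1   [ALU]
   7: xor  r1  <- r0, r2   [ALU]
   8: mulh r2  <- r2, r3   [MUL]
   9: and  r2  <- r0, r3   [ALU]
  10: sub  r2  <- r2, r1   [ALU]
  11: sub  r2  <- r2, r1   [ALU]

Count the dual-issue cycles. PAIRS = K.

PAIRS = 2

c0: i0+i1 ld/mulh  pair
c1: i2 and  RAW r0
c2: i3 blt  no-port BR/MUL
c3: i4 mul  RAW+WAW r1
c4: i5 sll  RAW r1
c5: i6 and  RAW r0
c6: i7+i8 xor/mulh  pair
c7: i9 and  RAW+WAW r2
c8: i10 sub  RAW+WAW r2
c9: i11 sub  tail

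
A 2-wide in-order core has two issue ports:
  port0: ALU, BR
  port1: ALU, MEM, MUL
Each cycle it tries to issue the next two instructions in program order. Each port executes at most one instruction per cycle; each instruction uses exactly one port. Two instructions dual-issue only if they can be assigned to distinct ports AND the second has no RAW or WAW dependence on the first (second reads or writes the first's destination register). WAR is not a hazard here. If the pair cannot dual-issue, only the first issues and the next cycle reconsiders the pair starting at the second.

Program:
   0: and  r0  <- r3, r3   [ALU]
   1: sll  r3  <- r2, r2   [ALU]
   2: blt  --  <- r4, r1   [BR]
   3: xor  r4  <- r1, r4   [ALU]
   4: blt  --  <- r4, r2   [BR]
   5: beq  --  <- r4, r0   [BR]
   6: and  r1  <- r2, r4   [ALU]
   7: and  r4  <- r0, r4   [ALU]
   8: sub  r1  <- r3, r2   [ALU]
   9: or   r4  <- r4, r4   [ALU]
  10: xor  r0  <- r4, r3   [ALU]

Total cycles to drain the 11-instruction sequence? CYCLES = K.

CYCLES = 7

0. and.ALU/sll.ALU @i0+i1  | dual
1. blt.BR/xor.ALU @i2+i3  | dual
2. blt.BR @i4  | no-port BR/BR
3. beq.BR/and.ALU @i5+i6  | dual
4. and.ALU/sub.ALU @i7+i8  | dual
5. or.ALU @i9  | RAW r4
6. xor.ALU @i10  | tail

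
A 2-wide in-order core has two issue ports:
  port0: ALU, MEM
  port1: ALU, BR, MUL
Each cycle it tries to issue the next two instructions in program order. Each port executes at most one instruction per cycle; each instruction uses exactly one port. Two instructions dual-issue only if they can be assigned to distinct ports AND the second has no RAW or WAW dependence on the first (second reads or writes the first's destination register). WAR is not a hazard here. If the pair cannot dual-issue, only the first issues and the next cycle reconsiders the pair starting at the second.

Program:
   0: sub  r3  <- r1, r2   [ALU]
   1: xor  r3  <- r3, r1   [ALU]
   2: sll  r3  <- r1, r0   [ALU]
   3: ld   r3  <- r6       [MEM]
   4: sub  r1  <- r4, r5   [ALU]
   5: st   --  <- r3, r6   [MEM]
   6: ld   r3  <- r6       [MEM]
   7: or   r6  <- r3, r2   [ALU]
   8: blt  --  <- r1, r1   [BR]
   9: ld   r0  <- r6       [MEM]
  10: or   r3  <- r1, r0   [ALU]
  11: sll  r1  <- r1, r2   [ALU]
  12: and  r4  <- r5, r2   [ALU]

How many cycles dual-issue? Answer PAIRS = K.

c0: i0 sub  RAW+WAW r3
c1: i1 xor  WAW r3
c2: i2 sll  WAW r3
c3: i3/i4 ld/sub  2-wide
c4: i5 st  no-port MEM/MEM
c5: i6 ld  RAW r3
c6: i7/i8 or/blt  2-wide
c7: i9 ld  RAW r0
c8: i10/i11 or/sll  2-wide
c9: i12 and  tail

PAIRS = 3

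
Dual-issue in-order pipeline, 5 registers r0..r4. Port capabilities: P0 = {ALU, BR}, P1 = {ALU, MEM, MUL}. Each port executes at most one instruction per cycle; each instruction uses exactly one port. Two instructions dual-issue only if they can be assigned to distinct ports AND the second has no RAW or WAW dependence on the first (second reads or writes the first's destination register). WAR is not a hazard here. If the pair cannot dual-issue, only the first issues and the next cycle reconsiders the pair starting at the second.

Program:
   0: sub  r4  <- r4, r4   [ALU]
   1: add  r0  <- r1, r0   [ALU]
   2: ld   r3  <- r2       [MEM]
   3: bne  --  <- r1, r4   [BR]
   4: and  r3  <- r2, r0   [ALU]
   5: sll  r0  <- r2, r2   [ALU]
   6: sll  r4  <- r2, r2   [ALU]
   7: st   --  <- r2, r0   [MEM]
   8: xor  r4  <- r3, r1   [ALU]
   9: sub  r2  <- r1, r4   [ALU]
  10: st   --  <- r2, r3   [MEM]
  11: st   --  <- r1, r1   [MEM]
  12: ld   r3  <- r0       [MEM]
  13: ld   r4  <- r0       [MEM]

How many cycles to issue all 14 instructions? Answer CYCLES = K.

c0: i0,i1 sub+add  dual
c1: i2,i3 ld+bne  dual
c2: i4,i5 and+sll  dual
c3: i6,i7 sll+st  dual
c4: i8 xor  RAW r4
c5: i9 sub  RAW r2
c6: i10 st  no-port MEM/MEM
c7: i11 st  no-port MEM/MEM
c8: i12 ld  no-port MEM/MEM
c9: i13 ld  tail

CYCLES = 10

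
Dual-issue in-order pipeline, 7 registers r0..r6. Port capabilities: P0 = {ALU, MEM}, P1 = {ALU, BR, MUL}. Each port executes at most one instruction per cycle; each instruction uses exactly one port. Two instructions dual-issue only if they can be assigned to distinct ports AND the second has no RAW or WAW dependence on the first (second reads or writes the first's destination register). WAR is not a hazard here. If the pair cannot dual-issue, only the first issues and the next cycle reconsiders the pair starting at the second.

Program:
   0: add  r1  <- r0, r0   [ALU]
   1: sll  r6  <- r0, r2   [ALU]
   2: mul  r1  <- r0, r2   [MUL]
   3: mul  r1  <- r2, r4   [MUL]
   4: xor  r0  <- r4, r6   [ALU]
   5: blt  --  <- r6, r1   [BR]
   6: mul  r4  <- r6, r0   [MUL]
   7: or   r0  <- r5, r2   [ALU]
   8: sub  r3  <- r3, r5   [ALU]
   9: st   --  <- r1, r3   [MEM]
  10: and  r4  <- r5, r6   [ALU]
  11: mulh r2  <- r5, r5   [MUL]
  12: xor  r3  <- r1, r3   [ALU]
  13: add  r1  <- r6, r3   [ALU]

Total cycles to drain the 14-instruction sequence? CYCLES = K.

  cy0 -> i0&i1 (add.ALU+sll.ALU) 2-wide
  cy1 -> i2 (mul.MUL) no-port MUL/MUL
  cy2 -> i3&i4 (mul.MUL+xor.ALU) 2-wide
  cy3 -> i5 (blt.BR) no-port BR/MUL
  cy4 -> i6&i7 (mul.MUL+or.ALU) 2-wide
  cy5 -> i8 (sub.ALU) RAW r3
  cy6 -> i9&i10 (st.MEM+and.ALU) 2-wide
  cy7 -> i11&i12 (mulh.MUL+xor.ALU) 2-wide
  cy8 -> i13 (add.ALU) tail

CYCLES = 9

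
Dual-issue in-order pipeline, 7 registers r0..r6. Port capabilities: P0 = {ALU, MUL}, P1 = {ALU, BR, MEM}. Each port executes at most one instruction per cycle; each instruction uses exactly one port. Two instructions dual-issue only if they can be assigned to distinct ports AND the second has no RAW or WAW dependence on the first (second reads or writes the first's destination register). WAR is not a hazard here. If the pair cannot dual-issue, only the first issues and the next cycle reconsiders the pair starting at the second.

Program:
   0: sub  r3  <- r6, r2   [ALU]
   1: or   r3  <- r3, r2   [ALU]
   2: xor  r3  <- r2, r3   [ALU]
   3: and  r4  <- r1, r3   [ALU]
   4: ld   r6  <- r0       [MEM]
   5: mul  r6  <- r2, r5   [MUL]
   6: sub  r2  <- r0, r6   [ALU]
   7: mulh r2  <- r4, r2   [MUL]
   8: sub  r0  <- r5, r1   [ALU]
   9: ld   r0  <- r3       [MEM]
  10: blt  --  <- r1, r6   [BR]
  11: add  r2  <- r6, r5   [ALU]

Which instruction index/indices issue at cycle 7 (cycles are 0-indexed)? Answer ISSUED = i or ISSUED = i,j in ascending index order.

ISSUED = 9

[0] i0  sub.ALU  -- RAW+WAW r3
[1] i1  or.ALU  -- RAW+WAW r3
[2] i2  xor.ALU  -- RAW r3
[3] i3&i4  and.ALU ld.MEM  -- dual
[4] i5  mul.MUL  -- RAW r6
[5] i6  sub.ALU  -- RAW+WAW r2
[6] i7&i8  mulh.MUL sub.ALU  -- dual
[7] i9  ld.MEM  -- no-port MEM/BR
[8] i10&i11  blt.BR add.ALU  -- dual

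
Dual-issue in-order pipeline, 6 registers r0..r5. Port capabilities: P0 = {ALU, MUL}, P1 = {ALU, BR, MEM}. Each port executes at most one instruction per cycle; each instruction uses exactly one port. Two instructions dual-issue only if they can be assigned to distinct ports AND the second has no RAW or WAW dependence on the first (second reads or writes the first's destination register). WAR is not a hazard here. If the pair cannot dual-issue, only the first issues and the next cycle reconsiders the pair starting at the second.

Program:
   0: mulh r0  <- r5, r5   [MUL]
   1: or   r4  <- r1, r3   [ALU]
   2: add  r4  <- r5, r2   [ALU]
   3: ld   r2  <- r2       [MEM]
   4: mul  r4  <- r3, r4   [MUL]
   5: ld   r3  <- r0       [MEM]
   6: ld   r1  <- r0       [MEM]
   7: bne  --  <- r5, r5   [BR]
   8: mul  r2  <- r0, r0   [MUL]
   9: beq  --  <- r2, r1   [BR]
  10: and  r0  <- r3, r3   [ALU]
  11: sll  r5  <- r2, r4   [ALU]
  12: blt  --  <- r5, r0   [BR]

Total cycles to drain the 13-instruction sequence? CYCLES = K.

CYCLES = 8

  cy0 -> i0/i1 (mulh or) pair
  cy1 -> i2/i3 (add ld) pair
  cy2 -> i4/i5 (mul ld) pair
  cy3 -> i6 (ld) no-port MEM/BR
  cy4 -> i7/i8 (bne mul) pair
  cy5 -> i9/i10 (beq and) pair
  cy6 -> i11 (sll) RAW r5
  cy7 -> i12 (blt) tail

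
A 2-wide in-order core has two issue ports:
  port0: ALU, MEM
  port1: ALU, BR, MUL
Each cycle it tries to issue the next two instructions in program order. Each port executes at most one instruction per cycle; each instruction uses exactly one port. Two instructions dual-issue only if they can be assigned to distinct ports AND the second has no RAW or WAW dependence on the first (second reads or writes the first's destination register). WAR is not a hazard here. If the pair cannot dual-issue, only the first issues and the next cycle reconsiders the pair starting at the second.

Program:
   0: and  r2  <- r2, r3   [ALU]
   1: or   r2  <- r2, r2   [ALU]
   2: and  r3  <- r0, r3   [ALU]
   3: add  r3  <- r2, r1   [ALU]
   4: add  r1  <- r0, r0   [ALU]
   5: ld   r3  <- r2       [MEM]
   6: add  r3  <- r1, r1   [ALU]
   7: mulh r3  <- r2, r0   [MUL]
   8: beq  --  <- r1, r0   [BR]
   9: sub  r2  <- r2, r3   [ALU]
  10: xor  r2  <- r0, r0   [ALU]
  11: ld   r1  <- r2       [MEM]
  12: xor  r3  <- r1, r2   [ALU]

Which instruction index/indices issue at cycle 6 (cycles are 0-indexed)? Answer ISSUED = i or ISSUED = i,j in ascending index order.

ISSUED = 8,9

#0 head=0: and.ALU i0 RAW+WAW r2
#1 head=1: or.ALU and.ALU i1&i2 2-wide
#2 head=3: add.ALU add.ALU i3&i4 2-wide
#3 head=5: ld.MEM i5 WAW r3
#4 head=6: add.ALU i6 WAW r3
#5 head=7: mulh.MUL i7 no-port MUL/BR
#6 head=8: beq.BR sub.ALU i8&i9 2-wide
#7 head=10: xor.ALU i10 RAW r2
#8 head=11: ld.MEM i11 RAW r1
#9 head=12: xor.ALU i12 tail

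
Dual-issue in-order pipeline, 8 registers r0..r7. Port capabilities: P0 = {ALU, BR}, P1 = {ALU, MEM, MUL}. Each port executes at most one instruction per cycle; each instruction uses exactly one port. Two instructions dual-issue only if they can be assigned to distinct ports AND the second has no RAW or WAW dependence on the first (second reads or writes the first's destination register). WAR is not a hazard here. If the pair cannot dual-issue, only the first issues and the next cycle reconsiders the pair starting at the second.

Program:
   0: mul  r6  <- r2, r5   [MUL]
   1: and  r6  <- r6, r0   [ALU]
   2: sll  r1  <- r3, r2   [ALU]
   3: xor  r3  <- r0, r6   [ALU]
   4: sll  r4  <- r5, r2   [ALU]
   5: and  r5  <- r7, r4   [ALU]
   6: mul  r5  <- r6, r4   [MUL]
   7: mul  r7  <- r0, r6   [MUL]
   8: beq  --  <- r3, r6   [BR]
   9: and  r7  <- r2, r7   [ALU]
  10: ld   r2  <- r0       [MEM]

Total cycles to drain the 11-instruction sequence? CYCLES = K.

CYCLES = 7

t=0 i0:mul ; RAW+WAW r6
t=1 i1/i2:and/sll ; pair
t=2 i3/i4:xor/sll ; pair
t=3 i5:and ; WAW r5
t=4 i6:mul ; no-port MUL/MUL
t=5 i7/i8:mul/beq ; pair
t=6 i9/i10:and/ld ; pair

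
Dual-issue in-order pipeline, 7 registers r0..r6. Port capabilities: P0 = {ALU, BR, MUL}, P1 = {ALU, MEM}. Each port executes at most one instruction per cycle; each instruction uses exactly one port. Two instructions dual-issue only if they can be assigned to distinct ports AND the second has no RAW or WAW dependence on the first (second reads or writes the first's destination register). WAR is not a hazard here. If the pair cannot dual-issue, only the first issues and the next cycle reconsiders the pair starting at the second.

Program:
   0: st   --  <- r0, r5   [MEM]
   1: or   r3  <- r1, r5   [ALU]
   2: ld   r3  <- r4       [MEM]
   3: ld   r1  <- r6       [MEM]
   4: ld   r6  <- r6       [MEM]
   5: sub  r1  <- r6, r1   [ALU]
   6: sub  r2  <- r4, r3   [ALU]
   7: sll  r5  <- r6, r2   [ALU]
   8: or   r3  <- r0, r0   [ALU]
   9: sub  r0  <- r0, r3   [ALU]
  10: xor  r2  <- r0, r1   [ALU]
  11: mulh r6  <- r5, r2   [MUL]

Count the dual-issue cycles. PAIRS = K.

  cy0 -> i0/i1 (st.MEM;or.ALU) dual
  cy1 -> i2 (ld.MEM) no-port MEM/MEM
  cy2 -> i3 (ld.MEM) no-port MEM/MEM
  cy3 -> i4 (ld.MEM) RAW r6
  cy4 -> i5/i6 (sub.ALU;sub.ALU) dual
  cy5 -> i7/i8 (sll.ALU;or.ALU) dual
  cy6 -> i9 (sub.ALU) RAW r0
  cy7 -> i10 (xor.ALU) RAW r2
  cy8 -> i11 (mulh.MUL) tail

PAIRS = 3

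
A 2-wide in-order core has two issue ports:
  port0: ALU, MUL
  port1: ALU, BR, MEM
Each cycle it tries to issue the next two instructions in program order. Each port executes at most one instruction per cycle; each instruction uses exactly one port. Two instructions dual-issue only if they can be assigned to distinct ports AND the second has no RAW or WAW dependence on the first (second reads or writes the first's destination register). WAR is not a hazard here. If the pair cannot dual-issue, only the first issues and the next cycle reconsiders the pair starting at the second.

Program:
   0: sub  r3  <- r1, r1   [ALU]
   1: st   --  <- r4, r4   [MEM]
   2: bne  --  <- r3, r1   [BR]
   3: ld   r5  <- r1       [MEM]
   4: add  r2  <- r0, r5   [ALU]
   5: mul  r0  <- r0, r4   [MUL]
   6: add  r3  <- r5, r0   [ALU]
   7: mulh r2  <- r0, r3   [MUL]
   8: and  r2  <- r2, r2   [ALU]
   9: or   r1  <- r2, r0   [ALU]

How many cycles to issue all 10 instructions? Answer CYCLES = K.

c0: i0&i1 sub st  pair
c1: i2 bne  no-port BR/MEM
c2: i3 ld  RAW r5
c3: i4&i5 add mul  pair
c4: i6 add  RAW r3
c5: i7 mulh  RAW+WAW r2
c6: i8 and  RAW r2
c7: i9 or  tail

CYCLES = 8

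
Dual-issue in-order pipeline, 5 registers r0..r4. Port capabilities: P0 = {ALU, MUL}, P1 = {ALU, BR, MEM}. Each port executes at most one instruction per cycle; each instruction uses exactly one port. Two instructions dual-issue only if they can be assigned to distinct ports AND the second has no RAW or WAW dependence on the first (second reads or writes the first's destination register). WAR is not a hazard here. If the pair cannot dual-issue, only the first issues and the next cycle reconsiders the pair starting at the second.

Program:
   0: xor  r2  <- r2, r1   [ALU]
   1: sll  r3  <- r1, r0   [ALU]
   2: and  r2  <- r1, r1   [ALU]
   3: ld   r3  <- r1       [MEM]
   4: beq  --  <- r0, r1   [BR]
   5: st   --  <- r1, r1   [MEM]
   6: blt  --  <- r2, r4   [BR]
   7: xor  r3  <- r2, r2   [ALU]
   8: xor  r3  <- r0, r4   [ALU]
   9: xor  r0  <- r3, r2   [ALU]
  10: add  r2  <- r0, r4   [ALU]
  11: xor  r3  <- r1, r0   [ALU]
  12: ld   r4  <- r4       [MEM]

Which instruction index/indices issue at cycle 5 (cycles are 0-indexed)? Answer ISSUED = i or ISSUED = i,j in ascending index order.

ISSUED = 8

#0 head=0: xor+sll i0/i1 dual
#1 head=2: and+ld i2/i3 dual
#2 head=4: beq i4 no-port BR/MEM
#3 head=5: st i5 no-port MEM/BR
#4 head=6: blt+xor i6/i7 dual
#5 head=8: xor i8 RAW r3
#6 head=9: xor i9 RAW r0
#7 head=10: add+xor i10/i11 dual
#8 head=12: ld i12 tail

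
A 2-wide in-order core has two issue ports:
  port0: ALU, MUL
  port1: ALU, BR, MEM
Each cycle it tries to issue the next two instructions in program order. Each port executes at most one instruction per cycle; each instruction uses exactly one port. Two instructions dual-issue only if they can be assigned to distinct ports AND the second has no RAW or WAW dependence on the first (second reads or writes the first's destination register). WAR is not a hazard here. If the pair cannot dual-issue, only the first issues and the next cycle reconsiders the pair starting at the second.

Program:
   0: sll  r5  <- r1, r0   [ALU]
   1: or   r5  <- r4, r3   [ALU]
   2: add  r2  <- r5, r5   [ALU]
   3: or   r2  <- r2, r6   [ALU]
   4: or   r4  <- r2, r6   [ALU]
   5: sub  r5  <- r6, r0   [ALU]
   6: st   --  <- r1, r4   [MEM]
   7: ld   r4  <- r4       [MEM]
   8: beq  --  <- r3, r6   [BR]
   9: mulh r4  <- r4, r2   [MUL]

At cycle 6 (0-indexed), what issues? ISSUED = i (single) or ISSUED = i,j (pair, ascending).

c0: i0 sll  WAW r5
c1: i1 or  RAW r5
c2: i2 add  RAW+WAW r2
c3: i3 or  RAW r2
c4: i4,i5 or;sub  dual
c5: i6 st  no-port MEM/MEM
c6: i7 ld  no-port MEM/BR
c7: i8,i9 beq;mulh  dual

ISSUED = 7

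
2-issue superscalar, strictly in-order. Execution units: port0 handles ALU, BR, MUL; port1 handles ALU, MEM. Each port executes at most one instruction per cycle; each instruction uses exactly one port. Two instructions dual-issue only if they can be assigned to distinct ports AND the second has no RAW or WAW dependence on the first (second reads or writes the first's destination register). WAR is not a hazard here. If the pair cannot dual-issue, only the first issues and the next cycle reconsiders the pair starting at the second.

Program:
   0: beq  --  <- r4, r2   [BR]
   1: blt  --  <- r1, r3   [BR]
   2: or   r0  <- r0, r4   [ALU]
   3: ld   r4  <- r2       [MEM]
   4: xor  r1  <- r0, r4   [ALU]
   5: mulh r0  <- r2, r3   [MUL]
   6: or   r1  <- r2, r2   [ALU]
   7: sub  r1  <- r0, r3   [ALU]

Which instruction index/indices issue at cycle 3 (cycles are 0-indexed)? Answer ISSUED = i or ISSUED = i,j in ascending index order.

  cy0 -> i0 (beq) no-port BR/BR
  cy1 -> i1/i2 (blt/or) 2-wide
  cy2 -> i3 (ld) RAW r4
  cy3 -> i4/i5 (xor/mulh) 2-wide
  cy4 -> i6 (or) WAW r1
  cy5 -> i7 (sub) tail

ISSUED = 4,5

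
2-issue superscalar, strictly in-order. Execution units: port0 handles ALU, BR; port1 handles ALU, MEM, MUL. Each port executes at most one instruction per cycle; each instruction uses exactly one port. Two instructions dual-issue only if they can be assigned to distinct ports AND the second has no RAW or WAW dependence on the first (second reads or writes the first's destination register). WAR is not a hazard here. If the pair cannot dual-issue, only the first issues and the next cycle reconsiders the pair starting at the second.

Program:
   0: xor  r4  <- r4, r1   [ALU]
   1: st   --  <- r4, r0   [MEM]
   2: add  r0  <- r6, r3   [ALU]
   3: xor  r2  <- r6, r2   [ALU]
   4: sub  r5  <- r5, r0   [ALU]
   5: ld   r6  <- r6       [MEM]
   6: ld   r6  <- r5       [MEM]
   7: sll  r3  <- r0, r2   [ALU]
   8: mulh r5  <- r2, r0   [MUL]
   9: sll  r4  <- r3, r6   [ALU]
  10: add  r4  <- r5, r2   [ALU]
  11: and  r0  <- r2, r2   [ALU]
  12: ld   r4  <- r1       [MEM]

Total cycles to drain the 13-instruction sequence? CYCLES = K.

CYCLES = 8

[0] i0  xor  -- RAW r4
[1] i1&i2  st;add  -- pair
[2] i3&i4  xor;sub  -- pair
[3] i5  ld  -- no-port MEM/MEM
[4] i6&i7  ld;sll  -- pair
[5] i8&i9  mulh;sll  -- pair
[6] i10&i11  add;and  -- pair
[7] i12  ld  -- tail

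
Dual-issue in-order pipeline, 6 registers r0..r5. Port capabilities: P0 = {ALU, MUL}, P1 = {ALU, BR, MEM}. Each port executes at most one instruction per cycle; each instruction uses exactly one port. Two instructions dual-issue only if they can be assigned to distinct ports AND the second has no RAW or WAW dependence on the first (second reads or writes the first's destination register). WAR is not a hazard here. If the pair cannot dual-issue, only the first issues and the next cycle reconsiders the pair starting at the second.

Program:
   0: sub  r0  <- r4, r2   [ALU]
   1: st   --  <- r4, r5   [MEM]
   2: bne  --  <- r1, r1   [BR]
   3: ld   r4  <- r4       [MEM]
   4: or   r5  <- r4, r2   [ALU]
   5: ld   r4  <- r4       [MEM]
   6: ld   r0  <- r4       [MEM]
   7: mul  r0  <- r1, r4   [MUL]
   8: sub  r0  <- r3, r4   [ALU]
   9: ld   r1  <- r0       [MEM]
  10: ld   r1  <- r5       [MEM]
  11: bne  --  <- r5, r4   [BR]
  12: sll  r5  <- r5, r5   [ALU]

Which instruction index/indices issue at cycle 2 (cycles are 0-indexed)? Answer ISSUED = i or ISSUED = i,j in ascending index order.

0. sub;st @i0&i1  | pair
1. bne @i2  | no-port BR/MEM
2. ld @i3  | RAW r4
3. or;ld @i4&i5  | pair
4. ld @i6  | WAW r0
5. mul @i7  | WAW r0
6. sub @i8  | RAW r0
7. ld @i9  | no-port MEM/MEM
8. ld @i10  | no-port MEM/BR
9. bne;sll @i11&i12  | pair

ISSUED = 3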